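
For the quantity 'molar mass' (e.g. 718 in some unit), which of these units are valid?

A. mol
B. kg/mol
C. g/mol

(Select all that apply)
B, C

molar mass has SI base units: kg / mol

Checking each option against kg / mol:
  A. mol: ✗ does not match
  B. kg/mol: ✓ matches
  C. g/mol: ✓ matches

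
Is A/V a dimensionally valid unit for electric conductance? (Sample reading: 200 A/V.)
Yes

electric conductance has SI base units: A^2 * s^3 / (kg * m^2)
A/V reduces to the same SI base units, so it is a valid unit for electric conductance.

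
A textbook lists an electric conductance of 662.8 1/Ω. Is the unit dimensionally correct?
Yes

electric conductance has SI base units: A^2 * s^3 / (kg * m^2)
1/Ω reduces to the same SI base units, so it is a valid unit for electric conductance.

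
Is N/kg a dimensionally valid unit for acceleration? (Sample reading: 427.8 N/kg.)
Yes

acceleration has SI base units: m / s^2
N/kg reduces to the same SI base units, so it is a valid unit for acceleration.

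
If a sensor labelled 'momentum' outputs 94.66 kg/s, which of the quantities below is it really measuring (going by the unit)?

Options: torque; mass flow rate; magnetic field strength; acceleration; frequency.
mass flow rate

momentum should have units dimensionally equivalent to kg * m / s (e.g. kg·m/s).
The given unit 'kg/s' reduces to kg / s. Of the listed options, that is the dimensionality of mass flow rate.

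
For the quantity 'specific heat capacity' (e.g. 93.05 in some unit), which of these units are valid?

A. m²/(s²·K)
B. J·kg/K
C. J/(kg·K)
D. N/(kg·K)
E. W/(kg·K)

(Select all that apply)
A, C

specific heat capacity has SI base units: m^2 / (s^2 * K)

Checking each option against m^2 / (s^2 * K):
  A. m²/(s²·K): ✓ matches
  B. J·kg/K: ✗ does not match
  C. J/(kg·K): ✓ matches
  D. N/(kg·K): ✗ does not match
  E. W/(kg·K): ✗ does not match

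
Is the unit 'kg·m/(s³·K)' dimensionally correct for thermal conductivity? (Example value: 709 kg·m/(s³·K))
Yes

thermal conductivity has SI base units: kg * m / (s^3 * K)
kg·m/(s³·K) reduces to the same SI base units, so it is a valid unit for thermal conductivity.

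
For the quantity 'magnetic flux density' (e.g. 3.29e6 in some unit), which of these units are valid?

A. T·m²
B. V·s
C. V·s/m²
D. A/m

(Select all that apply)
C

magnetic flux density has SI base units: kg / (A * s^2)

Checking each option against kg / (A * s^2):
  A. T·m²: ✗ does not match
  B. V·s: ✗ does not match
  C. V·s/m²: ✓ matches
  D. A/m: ✗ does not match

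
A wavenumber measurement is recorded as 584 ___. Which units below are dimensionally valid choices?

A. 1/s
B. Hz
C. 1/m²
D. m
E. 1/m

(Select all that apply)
E

wavenumber has SI base units: 1 / m

Checking each option against 1 / m:
  A. 1/s: ✗ does not match
  B. Hz: ✗ does not match
  C. 1/m²: ✗ does not match
  D. m: ✗ does not match
  E. 1/m: ✓ matches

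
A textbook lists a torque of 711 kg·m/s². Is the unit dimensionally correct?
No

torque has SI base units: kg * m^2 / s^2
kg·m/s² does NOT reduce to kg * m^2 / s^2; a valid unit for torque would be e.g. N·m.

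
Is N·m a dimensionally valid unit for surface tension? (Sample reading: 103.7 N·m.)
No

surface tension has SI base units: kg / s^2
N·m does NOT reduce to kg / s^2; a valid unit for surface tension would be e.g. N/m.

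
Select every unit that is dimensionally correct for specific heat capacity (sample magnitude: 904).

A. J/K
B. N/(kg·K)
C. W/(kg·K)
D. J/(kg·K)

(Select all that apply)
D

specific heat capacity has SI base units: m^2 / (s^2 * K)

Checking each option against m^2 / (s^2 * K):
  A. J/K: ✗ does not match
  B. N/(kg·K): ✗ does not match
  C. W/(kg·K): ✗ does not match
  D. J/(kg·K): ✓ matches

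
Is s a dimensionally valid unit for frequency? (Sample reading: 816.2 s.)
No

frequency has SI base units: 1 / s
s does NOT reduce to 1 / s; a valid unit for frequency would be e.g. Hz.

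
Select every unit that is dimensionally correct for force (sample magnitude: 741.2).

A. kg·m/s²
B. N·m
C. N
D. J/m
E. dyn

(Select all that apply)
A, C, D, E

force has SI base units: kg * m / s^2

Checking each option against kg * m / s^2:
  A. kg·m/s²: ✓ matches
  B. N·m: ✗ does not match
  C. N: ✓ matches
  D. J/m: ✓ matches
  E. dyn: ✓ matches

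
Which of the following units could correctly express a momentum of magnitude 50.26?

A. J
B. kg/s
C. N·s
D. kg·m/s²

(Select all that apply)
C

momentum has SI base units: kg * m / s

Checking each option against kg * m / s:
  A. J: ✗ does not match
  B. kg/s: ✗ does not match
  C. N·s: ✓ matches
  D. kg·m/s²: ✗ does not match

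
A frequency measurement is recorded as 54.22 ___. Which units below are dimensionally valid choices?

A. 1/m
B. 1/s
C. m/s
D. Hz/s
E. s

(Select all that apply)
B

frequency has SI base units: 1 / s

Checking each option against 1 / s:
  A. 1/m: ✗ does not match
  B. 1/s: ✓ matches
  C. m/s: ✗ does not match
  D. Hz/s: ✗ does not match
  E. s: ✗ does not match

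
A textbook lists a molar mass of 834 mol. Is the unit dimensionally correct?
No

molar mass has SI base units: kg / mol
mol does NOT reduce to kg / mol; a valid unit for molar mass would be e.g. kg/mol.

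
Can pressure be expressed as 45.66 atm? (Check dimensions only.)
Yes

pressure has SI base units: kg / (m * s^2)
atm reduces to the same SI base units, so it is a valid unit for pressure.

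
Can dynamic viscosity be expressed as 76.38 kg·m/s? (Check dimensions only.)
No

dynamic viscosity has SI base units: kg / (m * s)
kg·m/s does NOT reduce to kg / (m * s); a valid unit for dynamic viscosity would be e.g. Pa·s.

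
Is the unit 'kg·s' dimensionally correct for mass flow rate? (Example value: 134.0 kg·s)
No

mass flow rate has SI base units: kg / s
kg·s does NOT reduce to kg / s; a valid unit for mass flow rate would be e.g. kg/s.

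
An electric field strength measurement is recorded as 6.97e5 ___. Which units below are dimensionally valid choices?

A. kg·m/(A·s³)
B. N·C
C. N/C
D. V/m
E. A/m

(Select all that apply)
A, C, D

electric field strength has SI base units: kg * m / (A * s^3)

Checking each option against kg * m / (A * s^3):
  A. kg·m/(A·s³): ✓ matches
  B. N·C: ✗ does not match
  C. N/C: ✓ matches
  D. V/m: ✓ matches
  E. A/m: ✗ does not match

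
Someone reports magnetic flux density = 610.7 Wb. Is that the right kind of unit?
No

magnetic flux density has SI base units: kg / (A * s^2)
Wb does NOT reduce to kg / (A * s^2); a valid unit for magnetic flux density would be e.g. T.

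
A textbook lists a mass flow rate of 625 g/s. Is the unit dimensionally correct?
Yes

mass flow rate has SI base units: kg / s
g/s reduces to the same SI base units, so it is a valid unit for mass flow rate.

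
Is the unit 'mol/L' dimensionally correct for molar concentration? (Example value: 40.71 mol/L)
Yes

molar concentration has SI base units: mol / m^3
mol/L reduces to the same SI base units, so it is a valid unit for molar concentration.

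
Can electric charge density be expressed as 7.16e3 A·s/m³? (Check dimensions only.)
Yes

electric charge density has SI base units: A * s / m^3
A·s/m³ reduces to the same SI base units, so it is a valid unit for electric charge density.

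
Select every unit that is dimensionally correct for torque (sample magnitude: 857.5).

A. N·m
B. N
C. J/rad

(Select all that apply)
A, C

torque has SI base units: kg * m^2 / s^2

Checking each option against kg * m^2 / s^2:
  A. N·m: ✓ matches
  B. N: ✗ does not match
  C. J/rad: ✓ matches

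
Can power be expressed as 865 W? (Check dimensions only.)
Yes

power has SI base units: kg * m^2 / s^3
W reduces to the same SI base units, so it is a valid unit for power.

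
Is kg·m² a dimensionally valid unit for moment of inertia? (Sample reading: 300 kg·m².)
Yes

moment of inertia has SI base units: kg * m^2
kg·m² reduces to the same SI base units, so it is a valid unit for moment of inertia.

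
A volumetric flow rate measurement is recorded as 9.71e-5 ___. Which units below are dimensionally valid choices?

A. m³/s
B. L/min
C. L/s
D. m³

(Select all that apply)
A, B, C

volumetric flow rate has SI base units: m^3 / s

Checking each option against m^3 / s:
  A. m³/s: ✓ matches
  B. L/min: ✓ matches
  C. L/s: ✓ matches
  D. m³: ✗ does not match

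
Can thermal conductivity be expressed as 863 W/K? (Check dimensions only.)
No

thermal conductivity has SI base units: kg * m / (s^3 * K)
W/K does NOT reduce to kg * m / (s^3 * K); a valid unit for thermal conductivity would be e.g. W/(m·K).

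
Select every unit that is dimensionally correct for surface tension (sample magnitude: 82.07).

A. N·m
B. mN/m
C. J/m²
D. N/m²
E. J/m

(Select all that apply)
B, C

surface tension has SI base units: kg / s^2

Checking each option against kg / s^2:
  A. N·m: ✗ does not match
  B. mN/m: ✓ matches
  C. J/m²: ✓ matches
  D. N/m²: ✗ does not match
  E. J/m: ✗ does not match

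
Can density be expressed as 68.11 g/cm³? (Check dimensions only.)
Yes

density has SI base units: kg / m^3
g/cm³ reduces to the same SI base units, so it is a valid unit for density.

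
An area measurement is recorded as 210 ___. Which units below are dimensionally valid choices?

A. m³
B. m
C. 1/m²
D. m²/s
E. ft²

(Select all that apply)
E

area has SI base units: m^2

Checking each option against m^2:
  A. m³: ✗ does not match
  B. m: ✗ does not match
  C. 1/m²: ✗ does not match
  D. m²/s: ✗ does not match
  E. ft²: ✓ matches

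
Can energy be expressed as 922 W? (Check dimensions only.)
No

energy has SI base units: kg * m^2 / s^2
W does NOT reduce to kg * m^2 / s^2; a valid unit for energy would be e.g. J.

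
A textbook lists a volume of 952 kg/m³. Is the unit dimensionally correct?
No

volume has SI base units: m^3
kg/m³ does NOT reduce to m^3; a valid unit for volume would be e.g. m³.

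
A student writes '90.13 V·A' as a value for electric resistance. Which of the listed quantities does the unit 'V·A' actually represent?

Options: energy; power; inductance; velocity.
power

electric resistance should have units dimensionally equivalent to kg * m^2 / (A^2 * s^3) (e.g. Ω).
The given unit 'V·A' reduces to kg * m^2 / s^3. Of the listed options, that is the dimensionality of power.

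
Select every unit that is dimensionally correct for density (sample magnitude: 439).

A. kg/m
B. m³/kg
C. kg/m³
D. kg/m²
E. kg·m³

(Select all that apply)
C

density has SI base units: kg / m^3

Checking each option against kg / m^3:
  A. kg/m: ✗ does not match
  B. m³/kg: ✗ does not match
  C. kg/m³: ✓ matches
  D. kg/m²: ✗ does not match
  E. kg·m³: ✗ does not match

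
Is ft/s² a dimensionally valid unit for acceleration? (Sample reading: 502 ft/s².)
Yes

acceleration has SI base units: m / s^2
ft/s² reduces to the same SI base units, so it is a valid unit for acceleration.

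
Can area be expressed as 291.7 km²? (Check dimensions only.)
Yes

area has SI base units: m^2
km² reduces to the same SI base units, so it is a valid unit for area.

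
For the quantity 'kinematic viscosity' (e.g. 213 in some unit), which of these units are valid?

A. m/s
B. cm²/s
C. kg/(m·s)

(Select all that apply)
B

kinematic viscosity has SI base units: m^2 / s

Checking each option against m^2 / s:
  A. m/s: ✗ does not match
  B. cm²/s: ✓ matches
  C. kg/(m·s): ✗ does not match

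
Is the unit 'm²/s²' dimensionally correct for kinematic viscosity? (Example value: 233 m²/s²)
No

kinematic viscosity has SI base units: m^2 / s
m²/s² does NOT reduce to m^2 / s; a valid unit for kinematic viscosity would be e.g. m²/s.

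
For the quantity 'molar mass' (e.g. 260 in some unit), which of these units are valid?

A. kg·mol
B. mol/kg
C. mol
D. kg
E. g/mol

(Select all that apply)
E

molar mass has SI base units: kg / mol

Checking each option against kg / mol:
  A. kg·mol: ✗ does not match
  B. mol/kg: ✗ does not match
  C. mol: ✗ does not match
  D. kg: ✗ does not match
  E. g/mol: ✓ matches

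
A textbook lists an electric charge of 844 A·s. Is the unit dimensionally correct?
Yes

electric charge has SI base units: A * s
A·s reduces to the same SI base units, so it is a valid unit for electric charge.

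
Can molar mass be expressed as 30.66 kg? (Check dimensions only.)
No

molar mass has SI base units: kg / mol
kg does NOT reduce to kg / mol; a valid unit for molar mass would be e.g. kg/mol.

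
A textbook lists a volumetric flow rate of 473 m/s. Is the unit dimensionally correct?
No

volumetric flow rate has SI base units: m^3 / s
m/s does NOT reduce to m^3 / s; a valid unit for volumetric flow rate would be e.g. m³/s.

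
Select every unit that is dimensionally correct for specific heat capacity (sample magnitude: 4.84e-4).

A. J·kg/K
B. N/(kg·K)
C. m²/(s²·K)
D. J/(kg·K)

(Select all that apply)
C, D

specific heat capacity has SI base units: m^2 / (s^2 * K)

Checking each option against m^2 / (s^2 * K):
  A. J·kg/K: ✗ does not match
  B. N/(kg·K): ✗ does not match
  C. m²/(s²·K): ✓ matches
  D. J/(kg·K): ✓ matches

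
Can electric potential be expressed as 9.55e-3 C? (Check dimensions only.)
No

electric potential has SI base units: kg * m^2 / (A * s^3)
C does NOT reduce to kg * m^2 / (A * s^3); a valid unit for electric potential would be e.g. V.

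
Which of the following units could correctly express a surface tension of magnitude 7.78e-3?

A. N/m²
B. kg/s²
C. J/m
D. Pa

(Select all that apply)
B

surface tension has SI base units: kg / s^2

Checking each option against kg / s^2:
  A. N/m²: ✗ does not match
  B. kg/s²: ✓ matches
  C. J/m: ✗ does not match
  D. Pa: ✗ does not match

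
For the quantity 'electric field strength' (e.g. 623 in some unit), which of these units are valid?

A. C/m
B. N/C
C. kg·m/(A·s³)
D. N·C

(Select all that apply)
B, C

electric field strength has SI base units: kg * m / (A * s^3)

Checking each option against kg * m / (A * s^3):
  A. C/m: ✗ does not match
  B. N/C: ✓ matches
  C. kg·m/(A·s³): ✓ matches
  D. N·C: ✗ does not match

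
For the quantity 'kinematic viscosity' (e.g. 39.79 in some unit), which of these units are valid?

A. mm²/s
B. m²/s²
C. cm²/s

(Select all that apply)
A, C

kinematic viscosity has SI base units: m^2 / s

Checking each option against m^2 / s:
  A. mm²/s: ✓ matches
  B. m²/s²: ✗ does not match
  C. cm²/s: ✓ matches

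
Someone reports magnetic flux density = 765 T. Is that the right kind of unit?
Yes

magnetic flux density has SI base units: kg / (A * s^2)
T reduces to the same SI base units, so it is a valid unit for magnetic flux density.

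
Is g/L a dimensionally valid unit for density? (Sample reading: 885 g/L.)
Yes

density has SI base units: kg / m^3
g/L reduces to the same SI base units, so it is a valid unit for density.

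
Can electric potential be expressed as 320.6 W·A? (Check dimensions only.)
No

electric potential has SI base units: kg * m^2 / (A * s^3)
W·A does NOT reduce to kg * m^2 / (A * s^3); a valid unit for electric potential would be e.g. V.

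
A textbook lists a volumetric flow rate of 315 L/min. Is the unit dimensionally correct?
Yes

volumetric flow rate has SI base units: m^3 / s
L/min reduces to the same SI base units, so it is a valid unit for volumetric flow rate.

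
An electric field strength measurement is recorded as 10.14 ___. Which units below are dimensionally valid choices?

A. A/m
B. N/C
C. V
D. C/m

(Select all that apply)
B

electric field strength has SI base units: kg * m / (A * s^3)

Checking each option against kg * m / (A * s^3):
  A. A/m: ✗ does not match
  B. N/C: ✓ matches
  C. V: ✗ does not match
  D. C/m: ✗ does not match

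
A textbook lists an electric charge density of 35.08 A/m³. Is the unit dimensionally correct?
No

electric charge density has SI base units: A * s / m^3
A/m³ does NOT reduce to A * s / m^3; a valid unit for electric charge density would be e.g. C/m³.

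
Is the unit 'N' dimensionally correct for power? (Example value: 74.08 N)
No

power has SI base units: kg * m^2 / s^3
N does NOT reduce to kg * m^2 / s^3; a valid unit for power would be e.g. W.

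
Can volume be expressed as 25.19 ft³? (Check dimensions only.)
Yes

volume has SI base units: m^3
ft³ reduces to the same SI base units, so it is a valid unit for volume.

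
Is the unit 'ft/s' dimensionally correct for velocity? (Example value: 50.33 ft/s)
Yes

velocity has SI base units: m / s
ft/s reduces to the same SI base units, so it is a valid unit for velocity.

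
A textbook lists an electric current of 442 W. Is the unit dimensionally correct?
No

electric current has SI base units: A
W does NOT reduce to A; a valid unit for electric current would be e.g. A.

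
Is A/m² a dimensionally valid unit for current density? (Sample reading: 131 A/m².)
Yes

current density has SI base units: A / m^2
A/m² reduces to the same SI base units, so it is a valid unit for current density.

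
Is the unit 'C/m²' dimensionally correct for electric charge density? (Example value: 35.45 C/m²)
No

electric charge density has SI base units: A * s / m^3
C/m² does NOT reduce to A * s / m^3; a valid unit for electric charge density would be e.g. C/m³.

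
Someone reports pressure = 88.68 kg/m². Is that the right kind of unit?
No

pressure has SI base units: kg / (m * s^2)
kg/m² does NOT reduce to kg / (m * s^2); a valid unit for pressure would be e.g. Pa.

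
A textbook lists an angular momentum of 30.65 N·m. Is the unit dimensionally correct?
No

angular momentum has SI base units: kg * m^2 / s
N·m does NOT reduce to kg * m^2 / s; a valid unit for angular momentum would be e.g. kg·m²/s.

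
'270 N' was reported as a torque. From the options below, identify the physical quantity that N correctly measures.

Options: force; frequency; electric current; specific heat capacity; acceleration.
force

torque should have units dimensionally equivalent to kg * m^2 / s^2 (e.g. N·m).
The given unit 'N' reduces to kg * m / s^2. Of the listed options, that is the dimensionality of force.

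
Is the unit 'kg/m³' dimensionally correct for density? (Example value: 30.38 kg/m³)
Yes

density has SI base units: kg / m^3
kg/m³ reduces to the same SI base units, so it is a valid unit for density.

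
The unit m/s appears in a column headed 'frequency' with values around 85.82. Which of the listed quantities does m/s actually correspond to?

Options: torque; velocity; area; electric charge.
velocity

frequency should have units dimensionally equivalent to 1 / s (e.g. Hz).
The given unit 'm/s' reduces to m / s. Of the listed options, that is the dimensionality of velocity.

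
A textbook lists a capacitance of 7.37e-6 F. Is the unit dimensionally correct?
Yes

capacitance has SI base units: A^2 * s^4 / (kg * m^2)
F reduces to the same SI base units, so it is a valid unit for capacitance.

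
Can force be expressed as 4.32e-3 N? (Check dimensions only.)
Yes

force has SI base units: kg * m / s^2
N reduces to the same SI base units, so it is a valid unit for force.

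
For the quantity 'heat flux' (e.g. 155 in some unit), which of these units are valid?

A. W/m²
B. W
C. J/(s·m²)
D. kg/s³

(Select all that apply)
A, C, D

heat flux has SI base units: kg / s^3

Checking each option against kg / s^3:
  A. W/m²: ✓ matches
  B. W: ✗ does not match
  C. J/(s·m²): ✓ matches
  D. kg/s³: ✓ matches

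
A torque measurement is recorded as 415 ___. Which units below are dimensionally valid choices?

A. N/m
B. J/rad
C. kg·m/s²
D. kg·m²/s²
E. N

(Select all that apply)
B, D

torque has SI base units: kg * m^2 / s^2

Checking each option against kg * m^2 / s^2:
  A. N/m: ✗ does not match
  B. J/rad: ✓ matches
  C. kg·m/s²: ✗ does not match
  D. kg·m²/s²: ✓ matches
  E. N: ✗ does not match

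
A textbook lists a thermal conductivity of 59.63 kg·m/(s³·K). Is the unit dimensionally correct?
Yes

thermal conductivity has SI base units: kg * m / (s^3 * K)
kg·m/(s³·K) reduces to the same SI base units, so it is a valid unit for thermal conductivity.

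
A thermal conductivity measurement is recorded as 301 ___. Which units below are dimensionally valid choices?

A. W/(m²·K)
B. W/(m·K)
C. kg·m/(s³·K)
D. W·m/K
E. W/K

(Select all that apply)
B, C

thermal conductivity has SI base units: kg * m / (s^3 * K)

Checking each option against kg * m / (s^3 * K):
  A. W/(m²·K): ✗ does not match
  B. W/(m·K): ✓ matches
  C. kg·m/(s³·K): ✓ matches
  D. W·m/K: ✗ does not match
  E. W/K: ✗ does not match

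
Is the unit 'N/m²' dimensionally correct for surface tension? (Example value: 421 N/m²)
No

surface tension has SI base units: kg / s^2
N/m² does NOT reduce to kg / s^2; a valid unit for surface tension would be e.g. N/m.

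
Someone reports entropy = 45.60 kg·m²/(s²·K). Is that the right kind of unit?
Yes

entropy has SI base units: kg * m^2 / (s^2 * K)
kg·m²/(s²·K) reduces to the same SI base units, so it is a valid unit for entropy.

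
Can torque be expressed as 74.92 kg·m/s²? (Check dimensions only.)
No

torque has SI base units: kg * m^2 / s^2
kg·m/s² does NOT reduce to kg * m^2 / s^2; a valid unit for torque would be e.g. N·m.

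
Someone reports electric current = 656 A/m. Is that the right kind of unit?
No

electric current has SI base units: A
A/m does NOT reduce to A; a valid unit for electric current would be e.g. A.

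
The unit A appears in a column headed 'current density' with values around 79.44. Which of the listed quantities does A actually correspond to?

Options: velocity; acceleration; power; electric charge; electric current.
electric current

current density should have units dimensionally equivalent to A / m^2 (e.g. A/m²).
The given unit 'A' reduces to A. Of the listed options, that is the dimensionality of electric current.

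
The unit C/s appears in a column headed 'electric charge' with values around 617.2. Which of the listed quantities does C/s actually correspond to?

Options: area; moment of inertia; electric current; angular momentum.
electric current

electric charge should have units dimensionally equivalent to A * s (e.g. C).
The given unit 'C/s' reduces to A. Of the listed options, that is the dimensionality of electric current.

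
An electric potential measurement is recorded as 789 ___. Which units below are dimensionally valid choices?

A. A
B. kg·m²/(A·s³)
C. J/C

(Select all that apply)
B, C

electric potential has SI base units: kg * m^2 / (A * s^3)

Checking each option against kg * m^2 / (A * s^3):
  A. A: ✗ does not match
  B. kg·m²/(A·s³): ✓ matches
  C. J/C: ✓ matches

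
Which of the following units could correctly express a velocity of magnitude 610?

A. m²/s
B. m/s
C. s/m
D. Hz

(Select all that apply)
B

velocity has SI base units: m / s

Checking each option against m / s:
  A. m²/s: ✗ does not match
  B. m/s: ✓ matches
  C. s/m: ✗ does not match
  D. Hz: ✗ does not match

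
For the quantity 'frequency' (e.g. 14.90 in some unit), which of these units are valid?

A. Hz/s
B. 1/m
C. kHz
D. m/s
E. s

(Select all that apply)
C

frequency has SI base units: 1 / s

Checking each option against 1 / s:
  A. Hz/s: ✗ does not match
  B. 1/m: ✗ does not match
  C. kHz: ✓ matches
  D. m/s: ✗ does not match
  E. s: ✗ does not match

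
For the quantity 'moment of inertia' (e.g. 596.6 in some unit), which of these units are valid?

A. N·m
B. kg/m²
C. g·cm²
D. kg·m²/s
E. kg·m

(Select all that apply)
C

moment of inertia has SI base units: kg * m^2

Checking each option against kg * m^2:
  A. N·m: ✗ does not match
  B. kg/m²: ✗ does not match
  C. g·cm²: ✓ matches
  D. kg·m²/s: ✗ does not match
  E. kg·m: ✗ does not match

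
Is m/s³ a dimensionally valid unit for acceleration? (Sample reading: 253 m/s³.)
No

acceleration has SI base units: m / s^2
m/s³ does NOT reduce to m / s^2; a valid unit for acceleration would be e.g. m/s².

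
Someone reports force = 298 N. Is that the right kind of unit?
Yes

force has SI base units: kg * m / s^2
N reduces to the same SI base units, so it is a valid unit for force.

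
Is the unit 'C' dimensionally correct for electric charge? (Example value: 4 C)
Yes

electric charge has SI base units: A * s
C reduces to the same SI base units, so it is a valid unit for electric charge.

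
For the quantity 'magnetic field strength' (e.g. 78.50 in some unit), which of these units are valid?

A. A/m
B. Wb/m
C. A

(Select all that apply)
A

magnetic field strength has SI base units: A / m

Checking each option against A / m:
  A. A/m: ✓ matches
  B. Wb/m: ✗ does not match
  C. A: ✗ does not match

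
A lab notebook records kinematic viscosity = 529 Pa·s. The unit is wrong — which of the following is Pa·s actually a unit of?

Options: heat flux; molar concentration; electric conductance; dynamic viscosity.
dynamic viscosity

kinematic viscosity should have units dimensionally equivalent to m^2 / s (e.g. m²/s).
The given unit 'Pa·s' reduces to kg / (m * s). Of the listed options, that is the dimensionality of dynamic viscosity.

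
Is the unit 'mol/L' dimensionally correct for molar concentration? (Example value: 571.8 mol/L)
Yes

molar concentration has SI base units: mol / m^3
mol/L reduces to the same SI base units, so it is a valid unit for molar concentration.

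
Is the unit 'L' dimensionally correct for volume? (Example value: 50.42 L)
Yes

volume has SI base units: m^3
L reduces to the same SI base units, so it is a valid unit for volume.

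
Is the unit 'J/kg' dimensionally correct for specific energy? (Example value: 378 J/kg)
Yes

specific energy has SI base units: m^2 / s^2
J/kg reduces to the same SI base units, so it is a valid unit for specific energy.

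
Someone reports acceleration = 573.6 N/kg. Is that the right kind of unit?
Yes

acceleration has SI base units: m / s^2
N/kg reduces to the same SI base units, so it is a valid unit for acceleration.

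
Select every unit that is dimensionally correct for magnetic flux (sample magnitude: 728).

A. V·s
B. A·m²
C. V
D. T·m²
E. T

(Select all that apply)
A, D

magnetic flux has SI base units: kg * m^2 / (A * s^2)

Checking each option against kg * m^2 / (A * s^2):
  A. V·s: ✓ matches
  B. A·m²: ✗ does not match
  C. V: ✗ does not match
  D. T·m²: ✓ matches
  E. T: ✗ does not match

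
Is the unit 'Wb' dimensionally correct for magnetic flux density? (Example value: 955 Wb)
No

magnetic flux density has SI base units: kg / (A * s^2)
Wb does NOT reduce to kg / (A * s^2); a valid unit for magnetic flux density would be e.g. T.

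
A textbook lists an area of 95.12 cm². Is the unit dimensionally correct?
Yes

area has SI base units: m^2
cm² reduces to the same SI base units, so it is a valid unit for area.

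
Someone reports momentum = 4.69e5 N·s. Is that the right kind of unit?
Yes

momentum has SI base units: kg * m / s
N·s reduces to the same SI base units, so it is a valid unit for momentum.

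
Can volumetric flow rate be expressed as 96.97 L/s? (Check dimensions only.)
Yes

volumetric flow rate has SI base units: m^3 / s
L/s reduces to the same SI base units, so it is a valid unit for volumetric flow rate.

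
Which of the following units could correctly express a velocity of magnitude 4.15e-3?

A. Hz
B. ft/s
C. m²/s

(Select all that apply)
B

velocity has SI base units: m / s

Checking each option against m / s:
  A. Hz: ✗ does not match
  B. ft/s: ✓ matches
  C. m²/s: ✗ does not match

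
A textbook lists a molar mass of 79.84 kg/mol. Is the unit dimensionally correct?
Yes

molar mass has SI base units: kg / mol
kg/mol reduces to the same SI base units, so it is a valid unit for molar mass.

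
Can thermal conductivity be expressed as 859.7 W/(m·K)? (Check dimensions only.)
Yes

thermal conductivity has SI base units: kg * m / (s^3 * K)
W/(m·K) reduces to the same SI base units, so it is a valid unit for thermal conductivity.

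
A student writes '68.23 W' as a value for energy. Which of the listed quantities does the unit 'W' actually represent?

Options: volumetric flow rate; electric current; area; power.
power

energy should have units dimensionally equivalent to kg * m^2 / s^2 (e.g. J).
The given unit 'W' reduces to kg * m^2 / s^3. Of the listed options, that is the dimensionality of power.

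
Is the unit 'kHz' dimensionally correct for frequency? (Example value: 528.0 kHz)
Yes

frequency has SI base units: 1 / s
kHz reduces to the same SI base units, so it is a valid unit for frequency.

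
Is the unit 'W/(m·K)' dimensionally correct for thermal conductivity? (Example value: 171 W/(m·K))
Yes

thermal conductivity has SI base units: kg * m / (s^3 * K)
W/(m·K) reduces to the same SI base units, so it is a valid unit for thermal conductivity.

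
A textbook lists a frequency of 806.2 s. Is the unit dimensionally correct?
No

frequency has SI base units: 1 / s
s does NOT reduce to 1 / s; a valid unit for frequency would be e.g. Hz.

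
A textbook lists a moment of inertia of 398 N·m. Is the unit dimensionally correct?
No

moment of inertia has SI base units: kg * m^2
N·m does NOT reduce to kg * m^2; a valid unit for moment of inertia would be e.g. kg·m².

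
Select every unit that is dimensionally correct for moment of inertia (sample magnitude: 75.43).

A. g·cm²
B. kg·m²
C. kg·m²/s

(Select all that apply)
A, B

moment of inertia has SI base units: kg * m^2

Checking each option against kg * m^2:
  A. g·cm²: ✓ matches
  B. kg·m²: ✓ matches
  C. kg·m²/s: ✗ does not match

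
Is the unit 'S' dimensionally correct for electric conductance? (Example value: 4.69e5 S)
Yes

electric conductance has SI base units: A^2 * s^3 / (kg * m^2)
S reduces to the same SI base units, so it is a valid unit for electric conductance.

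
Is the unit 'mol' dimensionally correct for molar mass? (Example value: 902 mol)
No

molar mass has SI base units: kg / mol
mol does NOT reduce to kg / mol; a valid unit for molar mass would be e.g. kg/mol.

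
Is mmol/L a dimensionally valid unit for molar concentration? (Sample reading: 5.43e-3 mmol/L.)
Yes

molar concentration has SI base units: mol / m^3
mmol/L reduces to the same SI base units, so it is a valid unit for molar concentration.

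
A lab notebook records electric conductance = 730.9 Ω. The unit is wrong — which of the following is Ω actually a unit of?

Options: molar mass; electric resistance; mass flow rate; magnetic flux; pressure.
electric resistance

electric conductance should have units dimensionally equivalent to A^2 * s^3 / (kg * m^2) (e.g. S).
The given unit 'Ω' reduces to kg * m^2 / (A^2 * s^3). Of the listed options, that is the dimensionality of electric resistance.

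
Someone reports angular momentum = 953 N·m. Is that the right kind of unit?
No

angular momentum has SI base units: kg * m^2 / s
N·m does NOT reduce to kg * m^2 / s; a valid unit for angular momentum would be e.g. kg·m²/s.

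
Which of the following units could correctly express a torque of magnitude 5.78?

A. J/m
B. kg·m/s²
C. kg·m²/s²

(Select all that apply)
C

torque has SI base units: kg * m^2 / s^2

Checking each option against kg * m^2 / s^2:
  A. J/m: ✗ does not match
  B. kg·m/s²: ✗ does not match
  C. kg·m²/s²: ✓ matches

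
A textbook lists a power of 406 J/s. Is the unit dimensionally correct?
Yes

power has SI base units: kg * m^2 / s^3
J/s reduces to the same SI base units, so it is a valid unit for power.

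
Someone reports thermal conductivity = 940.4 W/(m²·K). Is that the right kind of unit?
No

thermal conductivity has SI base units: kg * m / (s^3 * K)
W/(m²·K) does NOT reduce to kg * m / (s^3 * K); a valid unit for thermal conductivity would be e.g. W/(m·K).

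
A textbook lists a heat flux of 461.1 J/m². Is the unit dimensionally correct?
No

heat flux has SI base units: kg / s^3
J/m² does NOT reduce to kg / s^3; a valid unit for heat flux would be e.g. W/m².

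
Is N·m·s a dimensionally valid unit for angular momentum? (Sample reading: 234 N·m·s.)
Yes

angular momentum has SI base units: kg * m^2 / s
N·m·s reduces to the same SI base units, so it is a valid unit for angular momentum.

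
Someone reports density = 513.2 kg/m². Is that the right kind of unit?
No

density has SI base units: kg / m^3
kg/m² does NOT reduce to kg / m^3; a valid unit for density would be e.g. kg/m³.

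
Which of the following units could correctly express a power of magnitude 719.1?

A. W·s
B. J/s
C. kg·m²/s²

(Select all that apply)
B

power has SI base units: kg * m^2 / s^3

Checking each option against kg * m^2 / s^3:
  A. W·s: ✗ does not match
  B. J/s: ✓ matches
  C. kg·m²/s²: ✗ does not match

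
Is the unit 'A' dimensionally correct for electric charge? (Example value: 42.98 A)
No

electric charge has SI base units: A * s
A does NOT reduce to A * s; a valid unit for electric charge would be e.g. C.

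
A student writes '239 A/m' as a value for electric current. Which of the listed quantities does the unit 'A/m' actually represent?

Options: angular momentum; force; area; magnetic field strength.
magnetic field strength

electric current should have units dimensionally equivalent to A (e.g. A).
The given unit 'A/m' reduces to A / m. Of the listed options, that is the dimensionality of magnetic field strength.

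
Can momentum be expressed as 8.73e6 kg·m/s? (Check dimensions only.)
Yes

momentum has SI base units: kg * m / s
kg·m/s reduces to the same SI base units, so it is a valid unit for momentum.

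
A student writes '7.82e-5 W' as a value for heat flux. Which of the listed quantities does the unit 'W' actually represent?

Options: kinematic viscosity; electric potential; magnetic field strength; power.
power

heat flux should have units dimensionally equivalent to kg / s^3 (e.g. W/m²).
The given unit 'W' reduces to kg * m^2 / s^3. Of the listed options, that is the dimensionality of power.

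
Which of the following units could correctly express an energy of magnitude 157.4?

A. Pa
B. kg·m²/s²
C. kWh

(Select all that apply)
B, C

energy has SI base units: kg * m^2 / s^2

Checking each option against kg * m^2 / s^2:
  A. Pa: ✗ does not match
  B. kg·m²/s²: ✓ matches
  C. kWh: ✓ matches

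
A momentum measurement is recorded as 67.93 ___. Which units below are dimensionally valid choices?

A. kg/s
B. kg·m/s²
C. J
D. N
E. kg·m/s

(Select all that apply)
E

momentum has SI base units: kg * m / s

Checking each option against kg * m / s:
  A. kg/s: ✗ does not match
  B. kg·m/s²: ✗ does not match
  C. J: ✗ does not match
  D. N: ✗ does not match
  E. kg·m/s: ✓ matches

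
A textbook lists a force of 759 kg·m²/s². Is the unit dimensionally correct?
No

force has SI base units: kg * m / s^2
kg·m²/s² does NOT reduce to kg * m / s^2; a valid unit for force would be e.g. N.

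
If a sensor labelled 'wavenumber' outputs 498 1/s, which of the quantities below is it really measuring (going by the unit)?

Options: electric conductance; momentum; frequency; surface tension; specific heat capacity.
frequency

wavenumber should have units dimensionally equivalent to 1 / m (e.g. 1/m).
The given unit '1/s' reduces to 1 / s. Of the listed options, that is the dimensionality of frequency.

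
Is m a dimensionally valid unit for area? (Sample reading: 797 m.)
No

area has SI base units: m^2
m does NOT reduce to m^2; a valid unit for area would be e.g. m².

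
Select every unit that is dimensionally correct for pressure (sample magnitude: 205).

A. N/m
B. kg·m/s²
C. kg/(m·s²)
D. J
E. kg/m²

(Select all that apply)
C

pressure has SI base units: kg / (m * s^2)

Checking each option against kg / (m * s^2):
  A. N/m: ✗ does not match
  B. kg·m/s²: ✗ does not match
  C. kg/(m·s²): ✓ matches
  D. J: ✗ does not match
  E. kg/m²: ✗ does not match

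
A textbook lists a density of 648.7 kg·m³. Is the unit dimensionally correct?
No

density has SI base units: kg / m^3
kg·m³ does NOT reduce to kg / m^3; a valid unit for density would be e.g. kg/m³.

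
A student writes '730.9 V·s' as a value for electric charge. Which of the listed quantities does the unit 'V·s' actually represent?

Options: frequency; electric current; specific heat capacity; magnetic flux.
magnetic flux

electric charge should have units dimensionally equivalent to A * s (e.g. C).
The given unit 'V·s' reduces to kg * m^2 / (A * s^2). Of the listed options, that is the dimensionality of magnetic flux.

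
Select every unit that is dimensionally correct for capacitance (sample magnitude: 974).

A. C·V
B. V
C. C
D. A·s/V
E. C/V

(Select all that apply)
D, E

capacitance has SI base units: A^2 * s^4 / (kg * m^2)

Checking each option against A^2 * s^4 / (kg * m^2):
  A. C·V: ✗ does not match
  B. V: ✗ does not match
  C. C: ✗ does not match
  D. A·s/V: ✓ matches
  E. C/V: ✓ matches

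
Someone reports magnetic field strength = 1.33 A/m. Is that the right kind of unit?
Yes

magnetic field strength has SI base units: A / m
A/m reduces to the same SI base units, so it is a valid unit for magnetic field strength.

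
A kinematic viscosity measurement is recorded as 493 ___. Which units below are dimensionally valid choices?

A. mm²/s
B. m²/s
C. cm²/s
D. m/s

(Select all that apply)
A, B, C

kinematic viscosity has SI base units: m^2 / s

Checking each option against m^2 / s:
  A. mm²/s: ✓ matches
  B. m²/s: ✓ matches
  C. cm²/s: ✓ matches
  D. m/s: ✗ does not match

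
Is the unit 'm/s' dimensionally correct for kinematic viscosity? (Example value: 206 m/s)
No

kinematic viscosity has SI base units: m^2 / s
m/s does NOT reduce to m^2 / s; a valid unit for kinematic viscosity would be e.g. m²/s.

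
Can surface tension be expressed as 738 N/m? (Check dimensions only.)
Yes

surface tension has SI base units: kg / s^2
N/m reduces to the same SI base units, so it is a valid unit for surface tension.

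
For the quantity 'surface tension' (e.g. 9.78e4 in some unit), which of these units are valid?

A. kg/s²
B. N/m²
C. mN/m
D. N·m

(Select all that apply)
A, C

surface tension has SI base units: kg / s^2

Checking each option against kg / s^2:
  A. kg/s²: ✓ matches
  B. N/m²: ✗ does not match
  C. mN/m: ✓ matches
  D. N·m: ✗ does not match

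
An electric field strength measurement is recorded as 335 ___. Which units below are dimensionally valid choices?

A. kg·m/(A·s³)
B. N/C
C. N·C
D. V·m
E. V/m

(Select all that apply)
A, B, E

electric field strength has SI base units: kg * m / (A * s^3)

Checking each option against kg * m / (A * s^3):
  A. kg·m/(A·s³): ✓ matches
  B. N/C: ✓ matches
  C. N·C: ✗ does not match
  D. V·m: ✗ does not match
  E. V/m: ✓ matches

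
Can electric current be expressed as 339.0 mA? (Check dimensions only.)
Yes

electric current has SI base units: A
mA reduces to the same SI base units, so it is a valid unit for electric current.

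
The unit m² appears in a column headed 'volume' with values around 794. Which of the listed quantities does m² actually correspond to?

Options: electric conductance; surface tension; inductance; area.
area

volume should have units dimensionally equivalent to m^3 (e.g. m³).
The given unit 'm²' reduces to m^2. Of the listed options, that is the dimensionality of area.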